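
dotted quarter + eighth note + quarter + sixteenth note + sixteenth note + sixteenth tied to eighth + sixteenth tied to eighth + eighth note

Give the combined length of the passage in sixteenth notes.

22

In sixteenth notes: dotted quarter = 6; eighth note = 2; quarter = 4; sixteenth note = 1; sixteenth note = 1; sixteenth tied to eighth (sixteenth + eighth) = 3; sixteenth tied to eighth (sixteenth + eighth) = 3; eighth note = 2.
Total: 6 + 2 + 4 + 1 + 1 + 3 + 3 + 2 = 22 sixteenth notes.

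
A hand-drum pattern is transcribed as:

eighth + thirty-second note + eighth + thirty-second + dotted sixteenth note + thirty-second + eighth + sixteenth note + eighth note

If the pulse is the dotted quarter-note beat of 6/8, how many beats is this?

One dotted quarter-note beat = 12 thirty-second notes.
Express everything in thirty-second notes: eighth = 4; thirty-second note = 1; eighth = 4; thirty-second = 1; dotted sixteenth note = 3; thirty-second = 1; eighth = 4; sixteenth note = 2; eighth note = 4.
Adding: 4 + 1 + 4 + 1 + 3 + 1 + 4 + 2 + 4 = 24.
24 ÷ 12 = 2 beats.

2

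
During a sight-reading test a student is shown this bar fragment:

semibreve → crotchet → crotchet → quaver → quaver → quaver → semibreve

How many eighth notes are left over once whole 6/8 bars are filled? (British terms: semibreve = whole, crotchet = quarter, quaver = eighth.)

5

One bar of 6/8 = 6 eighth notes.
Each duration in eighth notes: semibreve = 8; crotchet = 2; crotchet = 2; quaver = 1; quaver = 1; quaver = 1; semibreve = 8.
Adding: 8 + 2 + 2 + 1 + 1 + 1 + 8 = 23.
23 ÷ 6 = 3 complete bars with 5 eighth notes remaining.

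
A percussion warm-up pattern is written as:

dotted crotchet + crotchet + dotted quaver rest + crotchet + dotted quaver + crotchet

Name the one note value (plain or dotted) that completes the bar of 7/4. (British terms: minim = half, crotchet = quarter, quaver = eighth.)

The bar of 7/4 = 28 sixteenth notes.
In sixteenth notes: dotted crotchet = 6; crotchet = 4; dotted quaver rest = 3; crotchet = 4; dotted quaver = 3; crotchet = 4.
Sum: 6 + 4 + 3 + 4 + 3 + 4 = 24.
Remaining: 28 − 24 = 4 sixteenth notes, which is a quarter note.

quarter note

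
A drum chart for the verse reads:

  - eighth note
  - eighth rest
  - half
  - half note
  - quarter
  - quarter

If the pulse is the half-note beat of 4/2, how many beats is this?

One half-note beat = 4 eighth notes.
Working in eighth notes: eighth note = 1; eighth rest = 1; half = 4; half note = 4; quarter = 2; quarter = 2.
Altogether 1 + 1 + 4 + 4 + 2 + 2 = 14.
14 ÷ 4 = 3.5 beats.

3.5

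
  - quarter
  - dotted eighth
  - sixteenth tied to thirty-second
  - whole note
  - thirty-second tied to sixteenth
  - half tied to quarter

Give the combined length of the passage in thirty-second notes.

Each duration in thirty-second notes: quarter = 8; dotted eighth = 6; sixteenth tied to thirty-second (sixteenth + thirty-second) = 3; whole note = 32; thirty-second tied to sixteenth (thirty-second + sixteenth) = 3; half tied to quarter (half + quarter) = 24.
Total: 8 + 6 + 3 + 32 + 3 + 24 = 76 thirty-second notes.

76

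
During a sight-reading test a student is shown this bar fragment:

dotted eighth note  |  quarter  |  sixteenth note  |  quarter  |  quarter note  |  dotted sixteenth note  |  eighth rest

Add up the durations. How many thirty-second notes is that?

Convert each value to thirty-second notes: dotted eighth note = 6; quarter = 8; sixteenth note = 2; quarter = 8; quarter note = 8; dotted sixteenth note = 3; eighth rest = 4.
Total: 6 + 8 + 2 + 8 + 8 + 3 + 4 = 39 thirty-second notes.

39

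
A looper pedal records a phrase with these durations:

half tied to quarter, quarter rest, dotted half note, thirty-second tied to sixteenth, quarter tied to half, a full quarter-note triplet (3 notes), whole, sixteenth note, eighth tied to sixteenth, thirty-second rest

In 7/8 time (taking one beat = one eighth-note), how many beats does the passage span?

35

One eighth-note beat = 4 thirty-second notes.
Express everything in thirty-second notes: half tied to quarter (half + quarter) = 24; quarter rest = 8; dotted half note = 24; thirty-second tied to sixteenth (thirty-second + sixteenth) = 3; quarter tied to half (quarter + half) = 24; a full quarter-note triplet (3 notes) (three triplet quarters span one half) = 16; whole = 32; sixteenth note = 2; eighth tied to sixteenth (eighth + sixteenth) = 6; thirty-second rest = 1.
Sum: 24 + 8 + 24 + 3 + 24 + 16 + 32 + 2 + 6 + 1 = 140.
140 ÷ 4 = 35 beats.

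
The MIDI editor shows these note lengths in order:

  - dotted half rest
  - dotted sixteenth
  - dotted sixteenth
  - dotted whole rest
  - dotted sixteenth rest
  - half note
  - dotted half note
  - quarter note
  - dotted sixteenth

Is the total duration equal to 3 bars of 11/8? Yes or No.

One bar of 11/8 = 44 thirty-second notes, so 3 bars = 132.
In thirty-second notes: dotted half rest = 24; dotted sixteenth = 3; dotted sixteenth = 3; dotted whole rest = 48; dotted sixteenth rest = 3; half note = 16; dotted half note = 24; quarter note = 8; dotted sixteenth = 3.
Adding: 24 + 3 + 3 + 48 + 3 + 16 + 24 + 8 + 3 = 132.
132 equals 132, so the answer is Yes.

Yes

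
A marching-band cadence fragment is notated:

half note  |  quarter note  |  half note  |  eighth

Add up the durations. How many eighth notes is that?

Each duration in eighth notes: half note = 4; quarter note = 2; half note = 4; eighth = 1.
Altogether 4 + 2 + 4 + 1 = 11 eighth notes.

11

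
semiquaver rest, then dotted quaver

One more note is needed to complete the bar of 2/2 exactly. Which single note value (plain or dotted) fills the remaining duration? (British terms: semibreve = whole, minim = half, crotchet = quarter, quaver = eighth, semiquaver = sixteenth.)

The bar of 2/2 = 16 sixteenth notes.
In sixteenth notes: semiquaver rest = 1; dotted quaver = 3.
Sum: 1 + 3 = 4.
Remaining: 16 − 4 = 12 sixteenth notes, which is a dotted half note.

dotted half note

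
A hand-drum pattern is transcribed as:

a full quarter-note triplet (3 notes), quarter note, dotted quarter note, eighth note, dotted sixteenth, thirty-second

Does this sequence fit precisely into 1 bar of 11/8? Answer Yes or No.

Yes

One bar of 11/8 = 44 thirty-second notes.
Convert each value to thirty-second notes: a full quarter-note triplet (3 notes) (three triplet quarters span one half) = 16; quarter note = 8; dotted quarter note = 12; eighth note = 4; dotted sixteenth = 3; thirty-second = 1.
Sum: 16 + 8 + 12 + 4 + 3 + 1 = 44.
44 equals 44, so the answer is Yes.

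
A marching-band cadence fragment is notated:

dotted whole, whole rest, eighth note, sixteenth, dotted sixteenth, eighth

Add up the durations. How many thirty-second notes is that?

93

Express everything in thirty-second notes: dotted whole = 48; whole rest = 32; eighth note = 4; sixteenth = 2; dotted sixteenth = 3; eighth = 4.
Sum: 48 + 32 + 4 + 2 + 3 + 4 = 93 thirty-second notes.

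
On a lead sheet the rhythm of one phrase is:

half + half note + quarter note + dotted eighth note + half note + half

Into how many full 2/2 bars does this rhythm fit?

2

One bar of 2/2 = 16 sixteenth notes.
Express everything in sixteenth notes: half = 8; half note = 8; quarter note = 4; dotted eighth note = 3; half note = 8; half = 8.
Altogether 8 + 8 + 4 + 3 + 8 + 8 = 39.
39 ÷ 16 = 2 complete bars with 7 left over.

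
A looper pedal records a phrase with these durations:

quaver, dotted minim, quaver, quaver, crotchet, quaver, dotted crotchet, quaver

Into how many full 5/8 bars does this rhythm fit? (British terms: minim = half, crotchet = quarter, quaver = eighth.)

3

One bar of 5/8 = 5 eighth notes.
Working in eighth notes: quaver = 1; dotted minim = 6; quaver = 1; quaver = 1; crotchet = 2; quaver = 1; dotted crotchet = 3; quaver = 1.
Adding: 1 + 6 + 1 + 1 + 2 + 1 + 3 + 1 = 16.
16 ÷ 5 = 3 complete bars with 1 left over.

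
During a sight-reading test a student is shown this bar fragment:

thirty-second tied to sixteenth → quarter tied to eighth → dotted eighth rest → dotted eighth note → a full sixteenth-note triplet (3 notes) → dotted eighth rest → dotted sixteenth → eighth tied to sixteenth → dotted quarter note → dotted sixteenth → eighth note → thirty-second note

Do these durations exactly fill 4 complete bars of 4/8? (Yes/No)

One bar of 4/8 = 16 thirty-second notes, so 4 bars = 64.
In thirty-second notes: thirty-second tied to sixteenth (thirty-second + sixteenth) = 3; quarter tied to eighth (quarter + eighth) = 12; dotted eighth rest = 6; dotted eighth note = 6; a full sixteenth-note triplet (3 notes) (three triplet sixteenths span one eighth) = 4; dotted eighth rest = 6; dotted sixteenth = 3; eighth tied to sixteenth (eighth + sixteenth) = 6; dotted quarter note = 12; dotted sixteenth = 3; eighth note = 4; thirty-second note = 1.
Total: 3 + 12 + 6 + 6 + 4 + 6 + 3 + 6 + 12 + 3 + 4 + 1 = 66.
66 exceeds 64, so the answer is No.

No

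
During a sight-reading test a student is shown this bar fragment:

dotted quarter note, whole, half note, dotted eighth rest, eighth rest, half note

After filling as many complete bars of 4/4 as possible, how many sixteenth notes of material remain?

11

One bar of 4/4 = 16 sixteenth notes.
In sixteenth notes: dotted quarter note = 6; whole = 16; half note = 8; dotted eighth rest = 3; eighth rest = 2; half note = 8.
Sum: 6 + 16 + 8 + 3 + 2 + 8 = 43.
43 ÷ 16 = 2 complete bars with 11 sixteenth notes remaining.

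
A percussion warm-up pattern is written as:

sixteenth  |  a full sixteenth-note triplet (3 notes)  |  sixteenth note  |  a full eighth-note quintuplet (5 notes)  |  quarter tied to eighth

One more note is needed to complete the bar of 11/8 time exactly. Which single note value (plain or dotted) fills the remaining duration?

quarter note

The bar of 11/8 = 22 sixteenth notes.
Convert each value to sixteenth notes: sixteenth = 1; a full sixteenth-note triplet (3 notes) (three triplet sixteenths span one eighth) = 2; sixteenth note = 1; a full eighth-note quintuplet (5 notes) (five quintuplet eighths span one half) = 8; quarter tied to eighth (quarter + eighth) = 6.
Sum: 1 + 2 + 1 + 8 + 6 = 18.
Remaining: 22 − 18 = 4 sixteenth notes, which is a quarter note.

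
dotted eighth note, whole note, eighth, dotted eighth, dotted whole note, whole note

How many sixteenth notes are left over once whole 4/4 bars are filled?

One bar of 4/4 = 16 sixteenth notes.
Each duration in sixteenth notes: dotted eighth note = 3; whole note = 16; eighth = 2; dotted eighth = 3; dotted whole note = 24; whole note = 16.
Adding: 3 + 16 + 2 + 3 + 24 + 16 = 64.
64 ÷ 16 = 4 complete bars with 0 sixteenth notes remaining.

0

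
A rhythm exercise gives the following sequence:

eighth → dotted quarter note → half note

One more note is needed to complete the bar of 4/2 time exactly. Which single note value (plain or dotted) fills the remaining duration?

whole note

The bar of 4/2 = 16 eighth notes.
In eighth notes: eighth = 1; dotted quarter note = 3; half note = 4.
Altogether 1 + 3 + 4 = 8.
Remaining: 16 − 8 = 8 eighth notes, which is a whole note.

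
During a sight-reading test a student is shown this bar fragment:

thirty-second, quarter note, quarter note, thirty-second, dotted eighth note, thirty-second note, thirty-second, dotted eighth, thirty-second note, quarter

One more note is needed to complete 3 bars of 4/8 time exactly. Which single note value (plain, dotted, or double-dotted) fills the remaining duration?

3 bars of 4/8 = 48 thirty-second notes.
Convert each value to thirty-second notes: thirty-second = 1; quarter note = 8; quarter note = 8; thirty-second = 1; dotted eighth note = 6; thirty-second note = 1; thirty-second = 1; dotted eighth = 6; thirty-second note = 1; quarter = 8.
Total: 1 + 8 + 8 + 1 + 6 + 1 + 1 + 6 + 1 + 8 = 41.
Remaining: 48 − 41 = 7 thirty-second notes, which is a double-dotted eighth note.

double-dotted eighth note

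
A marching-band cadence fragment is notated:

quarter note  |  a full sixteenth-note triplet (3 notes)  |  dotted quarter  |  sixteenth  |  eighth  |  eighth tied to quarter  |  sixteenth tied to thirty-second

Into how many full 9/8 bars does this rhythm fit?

1

One bar of 9/8 = 36 thirty-second notes.
Express everything in thirty-second notes: quarter note = 8; a full sixteenth-note triplet (3 notes) (three triplet sixteenths span one eighth) = 4; dotted quarter = 12; sixteenth = 2; eighth = 4; eighth tied to quarter (eighth + quarter) = 12; sixteenth tied to thirty-second (sixteenth + thirty-second) = 3.
Total: 8 + 4 + 12 + 2 + 4 + 12 + 3 = 45.
45 ÷ 36 = 1 complete bar with 9 left over.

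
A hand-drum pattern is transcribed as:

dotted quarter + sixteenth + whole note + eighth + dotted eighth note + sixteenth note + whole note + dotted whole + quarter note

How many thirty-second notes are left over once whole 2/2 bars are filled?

One bar of 2/2 = 16 sixteenth notes.
In sixteenth notes: dotted quarter = 6; sixteenth = 1; whole note = 16; eighth = 2; dotted eighth note = 3; sixteenth note = 1; whole note = 16; dotted whole = 24; quarter note = 4.
Sum: 6 + 1 + 16 + 2 + 3 + 1 + 16 + 24 + 4 = 73.
73 ÷ 16 = 4 complete bars with 9 sixteenth notes remaining = 18 thirty-second notes.

18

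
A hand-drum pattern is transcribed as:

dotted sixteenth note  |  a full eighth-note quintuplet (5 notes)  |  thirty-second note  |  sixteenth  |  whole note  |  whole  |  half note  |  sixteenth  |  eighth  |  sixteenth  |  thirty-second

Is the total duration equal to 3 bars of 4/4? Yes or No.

One bar of 4/4 = 32 thirty-second notes, so 3 bars = 96.
Convert each value to thirty-second notes: dotted sixteenth note = 3; a full eighth-note quintuplet (5 notes) (five quintuplet eighths span one half) = 16; thirty-second note = 1; sixteenth = 2; whole note = 32; whole = 32; half note = 16; sixteenth = 2; eighth = 4; sixteenth = 2; thirty-second = 1.
Altogether 3 + 16 + 1 + 2 + 32 + 32 + 16 + 2 + 4 + 2 + 1 = 111.
111 exceeds 96, so the answer is No.

No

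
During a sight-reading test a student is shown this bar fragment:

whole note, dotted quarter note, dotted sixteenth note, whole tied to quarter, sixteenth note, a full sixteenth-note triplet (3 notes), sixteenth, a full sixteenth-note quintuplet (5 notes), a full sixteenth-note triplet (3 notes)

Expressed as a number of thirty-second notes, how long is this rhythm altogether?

Express everything in thirty-second notes: whole note = 32; dotted quarter note = 12; dotted sixteenth note = 3; whole tied to quarter (whole + quarter) = 40; sixteenth note = 2; a full sixteenth-note triplet (3 notes) (three triplet sixteenths span one eighth) = 4; sixteenth = 2; a full sixteenth-note quintuplet (5 notes) (five quintuplet sixteenths span one quarter) = 8; a full sixteenth-note triplet (3 notes) (three triplet sixteenths span one eighth) = 4.
Altogether 32 + 12 + 3 + 40 + 2 + 4 + 2 + 8 + 4 = 107 thirty-second notes.

107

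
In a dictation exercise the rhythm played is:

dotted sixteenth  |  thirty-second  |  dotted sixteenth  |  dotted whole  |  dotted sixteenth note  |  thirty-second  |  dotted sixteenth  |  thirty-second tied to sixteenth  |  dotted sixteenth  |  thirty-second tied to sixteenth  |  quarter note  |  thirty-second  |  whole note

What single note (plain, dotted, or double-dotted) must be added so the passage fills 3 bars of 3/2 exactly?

whole note

3 bars of 3/2 = 144 thirty-second notes.
Each duration in thirty-second notes: dotted sixteenth = 3; thirty-second = 1; dotted sixteenth = 3; dotted whole = 48; dotted sixteenth note = 3; thirty-second = 1; dotted sixteenth = 3; thirty-second tied to sixteenth (thirty-second + sixteenth) = 3; dotted sixteenth = 3; thirty-second tied to sixteenth (thirty-second + sixteenth) = 3; quarter note = 8; thirty-second = 1; whole note = 32.
Total: 3 + 1 + 3 + 48 + 3 + 1 + 3 + 3 + 3 + 3 + 8 + 1 + 32 = 112.
Remaining: 144 − 112 = 32 thirty-second notes, which is a whole note.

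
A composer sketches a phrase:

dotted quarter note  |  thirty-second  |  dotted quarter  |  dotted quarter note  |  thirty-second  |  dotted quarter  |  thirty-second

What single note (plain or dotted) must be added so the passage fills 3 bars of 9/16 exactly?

dotted sixteenth note

3 bars of 9/16 = 54 thirty-second notes.
Express everything in thirty-second notes: dotted quarter note = 12; thirty-second = 1; dotted quarter = 12; dotted quarter note = 12; thirty-second = 1; dotted quarter = 12; thirty-second = 1.
Total: 12 + 1 + 12 + 12 + 1 + 12 + 1 = 51.
Remaining: 54 − 51 = 3 thirty-second notes, which is a dotted sixteenth note.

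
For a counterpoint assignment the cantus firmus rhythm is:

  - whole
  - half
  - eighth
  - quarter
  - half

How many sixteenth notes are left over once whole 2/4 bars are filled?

One bar of 2/4 = 4 eighth notes.
In eighth notes: whole = 8; half = 4; eighth = 1; quarter = 2; half = 4.
Total: 8 + 4 + 1 + 2 + 4 = 19.
19 ÷ 4 = 4 complete bars with 3 eighth notes remaining = 6 sixteenth notes.

6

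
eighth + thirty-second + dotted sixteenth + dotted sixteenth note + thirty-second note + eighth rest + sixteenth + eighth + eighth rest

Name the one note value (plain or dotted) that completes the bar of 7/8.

The bar of 7/8 = 28 thirty-second notes.
Working in thirty-second notes: eighth = 4; thirty-second = 1; dotted sixteenth = 3; dotted sixteenth note = 3; thirty-second note = 1; eighth rest = 4; sixteenth = 2; eighth = 4; eighth rest = 4.
Total: 4 + 1 + 3 + 3 + 1 + 4 + 2 + 4 + 4 = 26.
Remaining: 28 − 26 = 2 thirty-second notes, which is a sixteenth note.

sixteenth note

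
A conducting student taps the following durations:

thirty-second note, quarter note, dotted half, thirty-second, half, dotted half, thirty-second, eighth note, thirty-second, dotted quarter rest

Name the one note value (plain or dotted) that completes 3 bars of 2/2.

3 bars of 2/2 = 96 thirty-second notes.
In thirty-second notes: thirty-second note = 1; quarter note = 8; dotted half = 24; thirty-second = 1; half = 16; dotted half = 24; thirty-second = 1; eighth note = 4; thirty-second = 1; dotted quarter rest = 12.
Adding: 1 + 8 + 24 + 1 + 16 + 24 + 1 + 4 + 1 + 12 = 92.
Remaining: 96 − 92 = 4 thirty-second notes, which is a eighth note.

eighth note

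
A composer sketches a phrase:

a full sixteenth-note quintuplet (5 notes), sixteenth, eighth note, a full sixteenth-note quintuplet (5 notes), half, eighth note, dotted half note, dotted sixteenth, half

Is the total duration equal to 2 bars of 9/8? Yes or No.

One bar of 9/8 = 36 thirty-second notes, so 2 bars = 72.
Express everything in thirty-second notes: a full sixteenth-note quintuplet (5 notes) (five quintuplet sixteenths span one quarter) = 8; sixteenth = 2; eighth note = 4; a full sixteenth-note quintuplet (5 notes) (five quintuplet sixteenths span one quarter) = 8; half = 16; eighth note = 4; dotted half note = 24; dotted sixteenth = 3; half = 16.
Altogether 8 + 2 + 4 + 8 + 16 + 4 + 24 + 3 + 16 = 85.
85 exceeds 72, so the answer is No.

No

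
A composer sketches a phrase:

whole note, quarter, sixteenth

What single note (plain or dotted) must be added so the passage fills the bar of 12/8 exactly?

The bar of 12/8 = 24 sixteenth notes.
Each duration in sixteenth notes: whole note = 16; quarter = 4; sixteenth = 1.
Adding: 16 + 4 + 1 = 21.
Remaining: 24 − 21 = 3 sixteenth notes, which is a dotted eighth note.

dotted eighth note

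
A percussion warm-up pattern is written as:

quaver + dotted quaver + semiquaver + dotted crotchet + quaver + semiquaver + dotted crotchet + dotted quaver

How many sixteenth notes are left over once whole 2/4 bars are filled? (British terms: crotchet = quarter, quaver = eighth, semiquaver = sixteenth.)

One bar of 2/4 = 8 sixteenth notes.
In sixteenth notes: quaver = 2; dotted quaver = 3; semiquaver = 1; dotted crotchet = 6; quaver = 2; semiquaver = 1; dotted crotchet = 6; dotted quaver = 3.
Sum: 2 + 3 + 1 + 6 + 2 + 1 + 6 + 3 = 24.
24 ÷ 8 = 3 complete bars with 0 sixteenth notes remaining.

0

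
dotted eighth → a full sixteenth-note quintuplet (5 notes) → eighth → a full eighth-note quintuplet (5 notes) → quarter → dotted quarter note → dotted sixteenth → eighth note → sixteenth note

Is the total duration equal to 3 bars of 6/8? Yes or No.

One bar of 6/8 = 24 thirty-second notes, so 3 bars = 72.
Convert each value to thirty-second notes: dotted eighth = 6; a full sixteenth-note quintuplet (5 notes) (five quintuplet sixteenths span one quarter) = 8; eighth = 4; a full eighth-note quintuplet (5 notes) (five quintuplet eighths span one half) = 16; quarter = 8; dotted quarter note = 12; dotted sixteenth = 3; eighth note = 4; sixteenth note = 2.
Altogether 6 + 8 + 4 + 16 + 8 + 12 + 3 + 4 + 2 = 63.
63 falls short of 72, so the answer is No.

No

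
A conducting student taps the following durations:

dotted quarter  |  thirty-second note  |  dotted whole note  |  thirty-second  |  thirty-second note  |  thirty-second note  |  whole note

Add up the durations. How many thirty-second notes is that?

In thirty-second notes: dotted quarter = 12; thirty-second note = 1; dotted whole note = 48; thirty-second = 1; thirty-second note = 1; thirty-second note = 1; whole note = 32.
Total: 12 + 1 + 48 + 1 + 1 + 1 + 32 = 96 thirty-second notes.

96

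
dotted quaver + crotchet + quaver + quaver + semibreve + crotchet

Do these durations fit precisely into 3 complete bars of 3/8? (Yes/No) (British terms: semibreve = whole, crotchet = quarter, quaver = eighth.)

One bar of 3/8 = 6 sixteenth notes, so 3 bars = 18.
Working in sixteenth notes: dotted quaver = 3; crotchet = 4; quaver = 2; quaver = 2; semibreve = 16; crotchet = 4.
Altogether 3 + 4 + 2 + 2 + 16 + 4 = 31.
31 exceeds 18, so the answer is No.

No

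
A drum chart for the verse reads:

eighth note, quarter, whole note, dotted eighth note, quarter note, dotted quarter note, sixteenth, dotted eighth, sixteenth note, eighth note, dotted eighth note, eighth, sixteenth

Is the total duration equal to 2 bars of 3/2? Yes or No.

Yes

One bar of 3/2 = 24 sixteenth notes, so 2 bars = 48.
In sixteenth notes: eighth note = 2; quarter = 4; whole note = 16; dotted eighth note = 3; quarter note = 4; dotted quarter note = 6; sixteenth = 1; dotted eighth = 3; sixteenth note = 1; eighth note = 2; dotted eighth note = 3; eighth = 2; sixteenth = 1.
Total: 2 + 4 + 16 + 3 + 4 + 6 + 1 + 3 + 1 + 2 + 3 + 2 + 1 = 48.
48 equals 48, so the answer is Yes.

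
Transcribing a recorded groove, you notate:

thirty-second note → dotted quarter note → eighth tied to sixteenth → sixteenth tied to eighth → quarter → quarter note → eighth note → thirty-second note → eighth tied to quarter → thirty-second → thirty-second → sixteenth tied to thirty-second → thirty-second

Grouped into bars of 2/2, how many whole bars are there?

One bar of 2/2 = 32 thirty-second notes.
Express everything in thirty-second notes: thirty-second note = 1; dotted quarter note = 12; eighth tied to sixteenth (eighth + sixteenth) = 6; sixteenth tied to eighth (sixteenth + eighth) = 6; quarter = 8; quarter note = 8; eighth note = 4; thirty-second note = 1; eighth tied to quarter (eighth + quarter) = 12; thirty-second = 1; thirty-second = 1; sixteenth tied to thirty-second (sixteenth + thirty-second) = 3; thirty-second = 1.
Sum: 1 + 12 + 6 + 6 + 8 + 8 + 4 + 1 + 12 + 1 + 1 + 3 + 1 = 64.
64 ÷ 32 = 2 complete bars with 0 left over.

2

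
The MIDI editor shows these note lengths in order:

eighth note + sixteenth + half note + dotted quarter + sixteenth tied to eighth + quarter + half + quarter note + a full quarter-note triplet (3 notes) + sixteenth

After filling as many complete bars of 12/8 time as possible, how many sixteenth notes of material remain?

21

One bar of 12/8 = 24 sixteenth notes.
Each duration in sixteenth notes: eighth note = 2; sixteenth = 1; half note = 8; dotted quarter = 6; sixteenth tied to eighth (sixteenth + eighth) = 3; quarter = 4; half = 8; quarter note = 4; a full quarter-note triplet (3 notes) (three triplet quarters span one half) = 8; sixteenth = 1.
Total: 2 + 1 + 8 + 6 + 3 + 4 + 8 + 4 + 8 + 1 = 45.
45 ÷ 24 = 1 complete bar with 21 sixteenth notes remaining.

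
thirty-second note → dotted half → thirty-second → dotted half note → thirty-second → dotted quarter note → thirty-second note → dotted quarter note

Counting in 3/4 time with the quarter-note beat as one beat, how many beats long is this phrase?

9.5

One quarter-note beat = 8 thirty-second notes.
Each duration in thirty-second notes: thirty-second note = 1; dotted half = 24; thirty-second = 1; dotted half note = 24; thirty-second = 1; dotted quarter note = 12; thirty-second note = 1; dotted quarter note = 12.
Altogether 1 + 24 + 1 + 24 + 1 + 12 + 1 + 12 = 76.
76 ÷ 8 = 9.5 beats.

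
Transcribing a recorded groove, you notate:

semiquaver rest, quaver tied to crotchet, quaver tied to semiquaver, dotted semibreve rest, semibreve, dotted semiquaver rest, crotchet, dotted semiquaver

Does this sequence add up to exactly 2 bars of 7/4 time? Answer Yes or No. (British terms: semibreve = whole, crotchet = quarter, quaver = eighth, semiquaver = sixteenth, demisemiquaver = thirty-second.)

No

One bar of 7/4 = 56 thirty-second notes, so 2 bars = 112.
Each duration in thirty-second notes: semiquaver rest = 2; quaver tied to crotchet (quaver + crotchet) = 12; quaver tied to semiquaver (quaver + semiquaver) = 6; dotted semibreve rest = 48; semibreve = 32; dotted semiquaver rest = 3; crotchet = 8; dotted semiquaver = 3.
Adding: 2 + 12 + 6 + 48 + 32 + 3 + 8 + 3 = 114.
114 exceeds 112, so the answer is No.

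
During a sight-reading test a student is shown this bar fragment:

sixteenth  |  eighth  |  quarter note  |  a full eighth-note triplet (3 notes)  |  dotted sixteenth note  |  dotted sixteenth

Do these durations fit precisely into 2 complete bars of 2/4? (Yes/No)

No

One bar of 2/4 = 16 thirty-second notes, so 2 bars = 32.
Express everything in thirty-second notes: sixteenth = 2; eighth = 4; quarter note = 8; a full eighth-note triplet (3 notes) (three triplet eighths span one quarter) = 8; dotted sixteenth note = 3; dotted sixteenth = 3.
Total: 2 + 4 + 8 + 8 + 3 + 3 = 28.
28 falls short of 32, so the answer is No.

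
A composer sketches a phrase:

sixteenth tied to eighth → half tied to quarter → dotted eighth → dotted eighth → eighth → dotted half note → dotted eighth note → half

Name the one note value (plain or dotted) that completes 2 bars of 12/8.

eighth note

2 bars of 12/8 = 48 sixteenth notes.
In sixteenth notes: sixteenth tied to eighth (sixteenth + eighth) = 3; half tied to quarter (half + quarter) = 12; dotted eighth = 3; dotted eighth = 3; eighth = 2; dotted half note = 12; dotted eighth note = 3; half = 8.
Total: 3 + 12 + 3 + 3 + 2 + 12 + 3 + 8 = 46.
Remaining: 48 − 46 = 2 sixteenth notes, which is a eighth note.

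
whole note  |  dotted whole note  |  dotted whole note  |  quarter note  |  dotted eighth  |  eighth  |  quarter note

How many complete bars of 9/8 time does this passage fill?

One bar of 9/8 = 18 sixteenth notes.
Each duration in sixteenth notes: whole note = 16; dotted whole note = 24; dotted whole note = 24; quarter note = 4; dotted eighth = 3; eighth = 2; quarter note = 4.
Altogether 16 + 24 + 24 + 4 + 3 + 2 + 4 = 77.
77 ÷ 18 = 4 complete bars with 5 left over.

4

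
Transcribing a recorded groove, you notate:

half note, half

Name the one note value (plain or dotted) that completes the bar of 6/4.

The bar of 6/4 = 3 half notes.
Each duration in half notes: half note = 1; half = 1.
Adding: 1 + 1 = 2.
Remaining: 3 − 2 = 1 half note, which is a half note.

half note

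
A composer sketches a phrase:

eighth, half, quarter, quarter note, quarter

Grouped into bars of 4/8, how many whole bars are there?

One bar of 4/8 = 4 eighth notes.
In eighth notes: eighth = 1; half = 4; quarter = 2; quarter note = 2; quarter = 2.
Adding: 1 + 4 + 2 + 2 + 2 = 11.
11 ÷ 4 = 2 complete bars with 3 left over.

2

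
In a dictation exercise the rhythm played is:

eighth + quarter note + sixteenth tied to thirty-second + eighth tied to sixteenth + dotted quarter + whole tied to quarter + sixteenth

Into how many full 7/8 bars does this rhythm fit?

One bar of 7/8 = 28 thirty-second notes.
Express everything in thirty-second notes: eighth = 4; quarter note = 8; sixteenth tied to thirty-second (sixteenth + thirty-second) = 3; eighth tied to sixteenth (eighth + sixteenth) = 6; dotted quarter = 12; whole tied to quarter (whole + quarter) = 40; sixteenth = 2.
Adding: 4 + 8 + 3 + 6 + 12 + 40 + 2 = 75.
75 ÷ 28 = 2 complete bars with 19 left over.

2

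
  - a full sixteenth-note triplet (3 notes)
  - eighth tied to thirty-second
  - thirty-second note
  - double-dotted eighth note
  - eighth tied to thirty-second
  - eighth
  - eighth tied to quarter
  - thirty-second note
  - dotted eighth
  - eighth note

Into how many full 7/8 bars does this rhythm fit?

One bar of 7/8 = 28 thirty-second notes.
In thirty-second notes: a full sixteenth-note triplet (3 notes) (three triplet sixteenths span one eighth) = 4; eighth tied to thirty-second (eighth + thirty-second) = 5; thirty-second note = 1; double-dotted eighth note = 7; eighth tied to thirty-second (eighth + thirty-second) = 5; eighth = 4; eighth tied to quarter (eighth + quarter) = 12; thirty-second note = 1; dotted eighth = 6; eighth note = 4.
Sum: 4 + 5 + 1 + 7 + 5 + 4 + 12 + 1 + 6 + 4 = 49.
49 ÷ 28 = 1 complete bar with 21 left over.

1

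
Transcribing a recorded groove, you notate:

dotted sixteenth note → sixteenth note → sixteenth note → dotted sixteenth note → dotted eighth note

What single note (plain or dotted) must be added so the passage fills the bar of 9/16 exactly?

The bar of 9/16 = 18 thirty-second notes.
In thirty-second notes: dotted sixteenth note = 3; sixteenth note = 2; sixteenth note = 2; dotted sixteenth note = 3; dotted eighth note = 6.
Total: 3 + 2 + 2 + 3 + 6 = 16.
Remaining: 18 − 16 = 2 thirty-second notes, which is a sixteenth note.

sixteenth note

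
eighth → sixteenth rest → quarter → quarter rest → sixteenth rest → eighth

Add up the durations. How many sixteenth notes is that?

In sixteenth notes: eighth = 2; sixteenth rest = 1; quarter = 4; quarter rest = 4; sixteenth rest = 1; eighth = 2.
Total: 2 + 1 + 4 + 4 + 1 + 2 = 14 sixteenth notes.

14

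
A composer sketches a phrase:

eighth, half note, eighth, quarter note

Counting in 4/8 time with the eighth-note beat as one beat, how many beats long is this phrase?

8

One eighth-note beat = 2 sixteenth notes.
In sixteenth notes: eighth = 2; half note = 8; eighth = 2; quarter note = 4.
Adding: 2 + 8 + 2 + 4 = 16.
16 ÷ 2 = 8 beats.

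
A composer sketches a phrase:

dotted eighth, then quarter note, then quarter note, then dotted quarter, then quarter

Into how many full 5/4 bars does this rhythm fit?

1

One bar of 5/4 = 20 sixteenth notes.
Each duration in sixteenth notes: dotted eighth = 3; quarter note = 4; quarter note = 4; dotted quarter = 6; quarter = 4.
Adding: 3 + 4 + 4 + 6 + 4 = 21.
21 ÷ 20 = 1 complete bar with 1 left over.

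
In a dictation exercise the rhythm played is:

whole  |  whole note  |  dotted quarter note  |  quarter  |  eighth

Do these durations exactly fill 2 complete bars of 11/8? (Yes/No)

One bar of 11/8 = 11 eighth notes, so 2 bars = 22.
In eighth notes: whole = 8; whole note = 8; dotted quarter note = 3; quarter = 2; eighth = 1.
Sum: 8 + 8 + 3 + 2 + 1 = 22.
22 equals 22, so the answer is Yes.

Yes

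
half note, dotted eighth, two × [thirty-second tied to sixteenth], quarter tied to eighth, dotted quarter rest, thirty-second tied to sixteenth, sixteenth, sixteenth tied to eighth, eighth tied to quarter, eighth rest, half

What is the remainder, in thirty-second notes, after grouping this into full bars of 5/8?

One bar of 5/8 = 20 thirty-second notes.
In thirty-second notes: half note = 16; dotted eighth = 6; thirty-second tied to sixteenth (thirty-second + sixteenth) = 3; thirty-second tied to sixteenth (thirty-second + sixteenth) = 3; quarter tied to eighth (quarter + eighth) = 12; dotted quarter rest = 12; thirty-second tied to sixteenth (thirty-second + sixteenth) = 3; sixteenth = 2; sixteenth tied to eighth (sixteenth + eighth) = 6; eighth tied to quarter (eighth + quarter) = 12; eighth rest = 4; half = 16.
Altogether 16 + 6 + 3 + 3 + 12 + 12 + 3 + 2 + 6 + 12 + 4 + 16 = 95.
95 ÷ 20 = 4 complete bars with 15 thirty-second notes remaining.

15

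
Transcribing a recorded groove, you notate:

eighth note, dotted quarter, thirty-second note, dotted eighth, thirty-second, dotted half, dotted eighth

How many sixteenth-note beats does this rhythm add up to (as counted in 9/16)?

One sixteenth-note beat = 2 thirty-second notes.
Convert each value to thirty-second notes: eighth note = 4; dotted quarter = 12; thirty-second note = 1; dotted eighth = 6; thirty-second = 1; dotted half = 24; dotted eighth = 6.
Total: 4 + 12 + 1 + 6 + 1 + 24 + 6 = 54.
54 ÷ 2 = 27 beats.

27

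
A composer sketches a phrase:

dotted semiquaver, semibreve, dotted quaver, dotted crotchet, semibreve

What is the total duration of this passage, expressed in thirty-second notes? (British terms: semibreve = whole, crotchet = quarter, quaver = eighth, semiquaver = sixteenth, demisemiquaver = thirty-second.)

85

In thirty-second notes: dotted semiquaver = 3; semibreve = 32; dotted quaver = 6; dotted crotchet = 12; semibreve = 32.
Altogether 3 + 32 + 6 + 12 + 32 = 85 thirty-second notes.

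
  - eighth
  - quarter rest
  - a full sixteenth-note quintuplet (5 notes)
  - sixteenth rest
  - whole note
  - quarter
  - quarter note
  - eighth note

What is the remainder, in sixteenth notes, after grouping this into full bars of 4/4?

5

One bar of 4/4 = 16 sixteenth notes.
Convert each value to sixteenth notes: eighth = 2; quarter rest = 4; a full sixteenth-note quintuplet (5 notes) (five quintuplet sixteenths span one quarter) = 4; sixteenth rest = 1; whole note = 16; quarter = 4; quarter note = 4; eighth note = 2.
Total: 2 + 4 + 4 + 1 + 16 + 4 + 4 + 2 = 37.
37 ÷ 16 = 2 complete bars with 5 sixteenth notes remaining.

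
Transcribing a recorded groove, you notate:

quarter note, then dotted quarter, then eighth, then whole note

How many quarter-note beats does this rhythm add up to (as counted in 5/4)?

7

One quarter-note beat = 2 eighth notes.
Each duration in eighth notes: quarter note = 2; dotted quarter = 3; eighth = 1; whole note = 8.
Altogether 2 + 3 + 1 + 8 = 14.
14 ÷ 2 = 7 beats.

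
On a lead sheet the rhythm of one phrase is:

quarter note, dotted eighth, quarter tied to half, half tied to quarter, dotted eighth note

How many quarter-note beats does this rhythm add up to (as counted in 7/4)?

One quarter-note beat = 4 sixteenth notes.
In sixteenth notes: quarter note = 4; dotted eighth = 3; quarter tied to half (quarter + half) = 12; half tied to quarter (half + quarter) = 12; dotted eighth note = 3.
Sum: 4 + 3 + 12 + 12 + 3 = 34.
34 ÷ 4 = 8.5 beats.

8.5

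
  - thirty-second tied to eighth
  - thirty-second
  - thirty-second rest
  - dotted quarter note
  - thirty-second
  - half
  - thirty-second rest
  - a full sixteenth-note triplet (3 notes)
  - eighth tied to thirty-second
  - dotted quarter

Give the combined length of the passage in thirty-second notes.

Express everything in thirty-second notes: thirty-second tied to eighth (thirty-second + eighth) = 5; thirty-second = 1; thirty-second rest = 1; dotted quarter note = 12; thirty-second = 1; half = 16; thirty-second rest = 1; a full sixteenth-note triplet (3 notes) (three triplet sixteenths span one eighth) = 4; eighth tied to thirty-second (eighth + thirty-second) = 5; dotted quarter = 12.
Adding: 5 + 1 + 1 + 12 + 1 + 16 + 1 + 4 + 5 + 12 = 58 thirty-second notes.

58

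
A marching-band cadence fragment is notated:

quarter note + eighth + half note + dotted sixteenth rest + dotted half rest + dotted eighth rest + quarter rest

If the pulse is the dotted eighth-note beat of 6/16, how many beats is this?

One dotted eighth-note beat = 6 thirty-second notes.
In thirty-second notes: quarter note = 8; eighth = 4; half note = 16; dotted sixteenth rest = 3; dotted half rest = 24; dotted eighth rest = 6; quarter rest = 8.
Sum: 8 + 4 + 16 + 3 + 24 + 6 + 8 = 69.
69 ÷ 6 = 11.5 beats.

11.5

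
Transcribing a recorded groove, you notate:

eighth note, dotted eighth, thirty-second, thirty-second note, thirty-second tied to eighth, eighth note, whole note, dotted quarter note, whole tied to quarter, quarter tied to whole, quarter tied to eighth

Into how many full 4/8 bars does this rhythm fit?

One bar of 4/8 = 16 thirty-second notes.
In thirty-second notes: eighth note = 4; dotted eighth = 6; thirty-second = 1; thirty-second note = 1; thirty-second tied to eighth (thirty-second + eighth) = 5; eighth note = 4; whole note = 32; dotted quarter note = 12; whole tied to quarter (whole + quarter) = 40; quarter tied to whole (quarter + whole) = 40; quarter tied to eighth (quarter + eighth) = 12.
Adding: 4 + 6 + 1 + 1 + 5 + 4 + 32 + 12 + 40 + 40 + 12 = 157.
157 ÷ 16 = 9 complete bars with 13 left over.

9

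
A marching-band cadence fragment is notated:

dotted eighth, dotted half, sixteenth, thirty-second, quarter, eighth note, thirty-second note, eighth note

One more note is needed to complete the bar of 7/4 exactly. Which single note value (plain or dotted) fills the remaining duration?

The bar of 7/4 = 56 thirty-second notes.
Each duration in thirty-second notes: dotted eighth = 6; dotted half = 24; sixteenth = 2; thirty-second = 1; quarter = 8; eighth note = 4; thirty-second note = 1; eighth note = 4.
Sum: 6 + 24 + 2 + 1 + 8 + 4 + 1 + 4 = 50.
Remaining: 56 − 50 = 6 thirty-second notes, which is a dotted eighth note.

dotted eighth note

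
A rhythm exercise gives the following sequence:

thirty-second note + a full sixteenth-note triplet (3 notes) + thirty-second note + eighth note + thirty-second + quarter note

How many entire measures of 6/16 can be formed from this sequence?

1

One bar of 6/16 = 12 thirty-second notes.
In thirty-second notes: thirty-second note = 1; a full sixteenth-note triplet (3 notes) (three triplet sixteenths span one eighth) = 4; thirty-second note = 1; eighth note = 4; thirty-second = 1; quarter note = 8.
Total: 1 + 4 + 1 + 4 + 1 + 8 = 19.
19 ÷ 12 = 1 complete bar with 7 left over.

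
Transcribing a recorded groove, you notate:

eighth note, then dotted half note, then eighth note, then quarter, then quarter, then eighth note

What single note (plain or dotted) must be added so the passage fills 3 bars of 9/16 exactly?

3 bars of 9/16 = 27 sixteenth notes.
Working in sixteenth notes: eighth note = 2; dotted half note = 12; eighth note = 2; quarter = 4; quarter = 4; eighth note = 2.
Total: 2 + 12 + 2 + 4 + 4 + 2 = 26.
Remaining: 27 − 26 = 1 sixteenth note, which is a sixteenth note.

sixteenth note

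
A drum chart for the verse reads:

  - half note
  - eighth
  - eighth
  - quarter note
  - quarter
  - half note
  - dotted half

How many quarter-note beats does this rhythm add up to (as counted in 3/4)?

10

One quarter-note beat = 2 eighth notes.
In eighth notes: half note = 4; eighth = 1; eighth = 1; quarter note = 2; quarter = 2; half note = 4; dotted half = 6.
Altogether 4 + 1 + 1 + 2 + 2 + 4 + 6 = 20.
20 ÷ 2 = 10 beats.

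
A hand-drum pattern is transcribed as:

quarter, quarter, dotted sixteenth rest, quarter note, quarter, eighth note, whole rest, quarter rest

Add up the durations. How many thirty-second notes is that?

Working in thirty-second notes: quarter = 8; quarter = 8; dotted sixteenth rest = 3; quarter note = 8; quarter = 8; eighth note = 4; whole rest = 32; quarter rest = 8.
Altogether 8 + 8 + 3 + 8 + 8 + 4 + 32 + 8 = 79 thirty-second notes.

79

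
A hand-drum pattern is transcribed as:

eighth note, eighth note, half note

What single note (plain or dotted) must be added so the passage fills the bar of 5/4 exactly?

half note

The bar of 5/4 = 10 eighth notes.
Express everything in eighth notes: eighth note = 1; eighth note = 1; half note = 4.
Sum: 1 + 1 + 4 = 6.
Remaining: 10 − 6 = 4 eighth notes, which is a half note.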